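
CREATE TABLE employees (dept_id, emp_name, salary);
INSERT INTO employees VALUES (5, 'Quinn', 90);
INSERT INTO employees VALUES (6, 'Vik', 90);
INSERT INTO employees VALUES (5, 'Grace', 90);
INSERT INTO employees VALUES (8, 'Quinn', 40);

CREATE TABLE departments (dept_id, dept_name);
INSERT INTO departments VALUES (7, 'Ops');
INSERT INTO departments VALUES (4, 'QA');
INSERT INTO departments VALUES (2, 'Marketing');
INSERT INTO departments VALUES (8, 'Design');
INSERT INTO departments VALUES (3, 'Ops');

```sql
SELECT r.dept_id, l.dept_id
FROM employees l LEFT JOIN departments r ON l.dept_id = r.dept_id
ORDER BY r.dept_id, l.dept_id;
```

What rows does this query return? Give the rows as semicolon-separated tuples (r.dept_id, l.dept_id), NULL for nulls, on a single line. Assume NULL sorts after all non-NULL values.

(8, 8); (NULL, 5); (NULL, 5); (NULL, 6)

LEFT JOIN keeps every row from `employees`; unmatched rows get NULL for `departments`'s columns.
Matching on l.dept_id = r.dept_id.
- l[0] dept_id=5 → no match; kept with NULLs on the r side.
- l[1] dept_id=6 → no match; kept with NULLs on the r side.
- l[2] dept_id=5 → no match; kept with NULLs on the r side.
- l[3] dept_id=8 → 1 match(es) in r → 1 row(s).
After projecting and ordering:
r.dept_id | l.dept_id
8 | 8
NULL | 5
NULL | 5
NULL | 6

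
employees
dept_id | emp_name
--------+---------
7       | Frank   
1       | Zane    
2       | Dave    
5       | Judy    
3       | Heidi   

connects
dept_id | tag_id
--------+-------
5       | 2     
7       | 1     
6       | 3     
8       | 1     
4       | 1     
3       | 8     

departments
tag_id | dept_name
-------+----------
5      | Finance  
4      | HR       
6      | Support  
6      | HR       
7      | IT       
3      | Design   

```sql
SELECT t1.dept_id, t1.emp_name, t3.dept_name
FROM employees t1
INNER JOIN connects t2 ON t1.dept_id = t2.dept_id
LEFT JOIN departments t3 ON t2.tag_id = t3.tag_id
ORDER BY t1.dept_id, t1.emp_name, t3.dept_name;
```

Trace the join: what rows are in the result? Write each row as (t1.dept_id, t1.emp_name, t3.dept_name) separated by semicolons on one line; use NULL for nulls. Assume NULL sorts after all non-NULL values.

Joins associate left-to-right: employees INNER JOIN connects on dept_id gives 3 intermediate row(s).
Then LEFT JOIN `departments t3` on tag_id: each of those 3 rows is kept; rows whose t2.tag_id has no match in t3 get NULL for t3's columns.

(3, Heidi, NULL); (5, Judy, NULL); (7, Frank, NULL)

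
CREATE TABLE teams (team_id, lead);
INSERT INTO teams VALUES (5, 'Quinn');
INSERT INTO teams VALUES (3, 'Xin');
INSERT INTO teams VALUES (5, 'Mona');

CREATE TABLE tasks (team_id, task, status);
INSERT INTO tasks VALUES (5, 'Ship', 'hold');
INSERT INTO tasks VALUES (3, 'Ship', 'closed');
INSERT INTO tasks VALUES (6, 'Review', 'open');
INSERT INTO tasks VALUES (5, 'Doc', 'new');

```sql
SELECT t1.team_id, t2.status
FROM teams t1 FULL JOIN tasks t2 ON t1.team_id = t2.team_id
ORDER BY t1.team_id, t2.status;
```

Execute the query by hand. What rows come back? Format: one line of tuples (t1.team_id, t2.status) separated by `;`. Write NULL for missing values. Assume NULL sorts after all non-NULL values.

FULL OUTER JOIN keeps every row from both sides; unmatched rows get NULL for the other side's columns.
Matching on t1.team_id = t2.team_id.
- t1 (team_id=5) pairs with 2 row(s) of t2.
- t1 (team_id=3) pairs with 1 row(s) of t2.
- t1 (team_id=5) pairs with 2 row(s) of t2.
- 1 t2 row(s) had no t1 match → kept, t1 columns NULL.
After projecting and ordering:
t1.team_id | t2.status
3 | closed
5 | hold
5 | hold
5 | new
5 | new
NULL | open

(3, closed); (5, hold); (5, hold); (5, new); (5, new); (NULL, open)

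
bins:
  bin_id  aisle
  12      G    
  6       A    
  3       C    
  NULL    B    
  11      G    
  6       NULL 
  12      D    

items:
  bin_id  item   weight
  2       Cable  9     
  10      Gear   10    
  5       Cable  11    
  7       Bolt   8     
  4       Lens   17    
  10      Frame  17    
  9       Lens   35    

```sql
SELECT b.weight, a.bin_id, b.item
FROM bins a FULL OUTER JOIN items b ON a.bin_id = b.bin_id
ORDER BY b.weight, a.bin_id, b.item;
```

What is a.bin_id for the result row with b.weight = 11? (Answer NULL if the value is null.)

FULL OUTER JOIN keeps every row from both sides; unmatched rows get NULL for the other side's columns.
Matching on a.bin_id = b.bin_id. A NULL in a compared column never satisfies the condition.
Matched pairs: 0; unmatched a rows kept: 7; unmatched b rows kept: 7.

NULL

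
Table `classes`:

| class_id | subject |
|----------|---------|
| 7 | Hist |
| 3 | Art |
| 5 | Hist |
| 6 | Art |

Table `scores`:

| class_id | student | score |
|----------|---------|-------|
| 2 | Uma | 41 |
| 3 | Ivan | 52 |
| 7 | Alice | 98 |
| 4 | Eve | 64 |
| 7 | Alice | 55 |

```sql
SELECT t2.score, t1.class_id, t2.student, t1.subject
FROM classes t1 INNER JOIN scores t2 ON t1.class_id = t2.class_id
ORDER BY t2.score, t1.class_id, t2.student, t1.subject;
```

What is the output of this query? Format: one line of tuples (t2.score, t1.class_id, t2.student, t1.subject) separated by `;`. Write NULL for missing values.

(52, 3, Ivan, Art); (55, 7, Alice, Hist); (98, 7, Alice, Hist)

INNER JOIN keeps only pairs where the ON condition holds.
Matching on t1.class_id = t2.class_id.
- class_id=7: 2 matching t2 row(s), so 2 row(s) emitted.
- class_id=3: 1 matching t2 row(s), so 1 row(s) emitted.
- class_id=5: no matching t2 row, dropped.
- class_id=6: no matching t2 row, dropped.
After projecting and ordering:
t2.score | t1.class_id | t2.student | t1.subject
52 | 3 | Ivan | Art
55 | 7 | Alice | Hist
98 | 7 | Alice | Hist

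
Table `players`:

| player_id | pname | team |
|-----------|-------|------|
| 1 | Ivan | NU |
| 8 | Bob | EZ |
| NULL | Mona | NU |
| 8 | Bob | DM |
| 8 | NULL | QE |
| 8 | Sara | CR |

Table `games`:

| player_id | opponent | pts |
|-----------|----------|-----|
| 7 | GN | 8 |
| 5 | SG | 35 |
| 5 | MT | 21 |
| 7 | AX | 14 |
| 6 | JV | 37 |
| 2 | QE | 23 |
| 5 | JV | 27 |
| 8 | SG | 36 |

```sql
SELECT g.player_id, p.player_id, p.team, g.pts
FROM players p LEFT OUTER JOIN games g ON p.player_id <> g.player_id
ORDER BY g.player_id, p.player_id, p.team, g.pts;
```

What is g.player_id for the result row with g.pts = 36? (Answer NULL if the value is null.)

8

LEFT JOIN keeps every row from `players`; unmatched rows get NULL for `games`'s columns.
Matching on p.player_id <> g.player_id. A NULL in a compared column never satisfies the condition.
- p row (player_id=1): matches 8 g row(s) → 8 output row(s).
- p row (player_id=8): matches 7 g row(s) → 7 output row(s).
- p row (player_id=NULL): no match → kept, g columns NULL.
- p row (player_id=8): matches 7 g row(s) → 7 output row(s).
- p row (player_id=8): matches 7 g row(s) → 7 output row(s).
- p row (player_id=8): matches 7 g row(s) → 7 output row(s).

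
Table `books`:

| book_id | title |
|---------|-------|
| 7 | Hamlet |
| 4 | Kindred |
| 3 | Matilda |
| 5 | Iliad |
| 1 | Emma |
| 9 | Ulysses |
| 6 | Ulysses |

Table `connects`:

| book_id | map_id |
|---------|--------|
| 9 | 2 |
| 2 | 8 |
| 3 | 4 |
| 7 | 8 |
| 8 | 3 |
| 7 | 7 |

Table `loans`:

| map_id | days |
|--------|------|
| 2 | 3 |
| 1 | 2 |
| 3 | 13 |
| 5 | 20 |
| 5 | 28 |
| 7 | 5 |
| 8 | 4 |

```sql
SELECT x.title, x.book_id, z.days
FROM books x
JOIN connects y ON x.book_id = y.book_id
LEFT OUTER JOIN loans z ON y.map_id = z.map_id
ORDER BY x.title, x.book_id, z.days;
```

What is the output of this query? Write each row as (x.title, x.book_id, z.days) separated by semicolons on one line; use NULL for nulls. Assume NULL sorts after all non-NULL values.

(Hamlet, 7, 4); (Hamlet, 7, 5); (Matilda, 3, NULL); (Ulysses, 9, 3)

Evaluate left to right. First `books x INNER JOIN connects y` on book_id: 4 row(s).
Then LEFT JOIN `loans z` on map_id: each of those 4 rows is kept; rows whose y.map_id has no match in z get NULL for z's columns.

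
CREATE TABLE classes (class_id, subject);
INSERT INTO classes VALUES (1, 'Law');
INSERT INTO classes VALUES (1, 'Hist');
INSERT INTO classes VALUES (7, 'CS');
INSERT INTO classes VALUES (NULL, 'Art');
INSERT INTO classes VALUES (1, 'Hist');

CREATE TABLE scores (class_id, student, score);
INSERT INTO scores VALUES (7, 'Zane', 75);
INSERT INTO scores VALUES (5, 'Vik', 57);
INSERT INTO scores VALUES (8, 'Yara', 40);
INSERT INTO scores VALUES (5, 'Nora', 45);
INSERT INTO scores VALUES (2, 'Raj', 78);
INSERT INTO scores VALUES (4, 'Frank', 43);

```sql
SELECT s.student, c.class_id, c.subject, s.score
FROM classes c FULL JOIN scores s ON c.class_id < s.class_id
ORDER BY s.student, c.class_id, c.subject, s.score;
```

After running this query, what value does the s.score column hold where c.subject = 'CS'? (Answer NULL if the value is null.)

40

FULL OUTER JOIN keeps every row from both sides; unmatched rows get NULL for the other side's columns.
Matching on c.class_id < s.class_id. A NULL in a compared column never satisfies the condition.
- c (class_id=1) pairs with 6 row(s) of s.
- c (class_id=1) pairs with 6 row(s) of s.
- c (class_id=7) pairs with 1 row(s) of s.
- c (class_id=NULL) has no partner → padded with NULL.
- c (class_id=1) pairs with 6 row(s) of s.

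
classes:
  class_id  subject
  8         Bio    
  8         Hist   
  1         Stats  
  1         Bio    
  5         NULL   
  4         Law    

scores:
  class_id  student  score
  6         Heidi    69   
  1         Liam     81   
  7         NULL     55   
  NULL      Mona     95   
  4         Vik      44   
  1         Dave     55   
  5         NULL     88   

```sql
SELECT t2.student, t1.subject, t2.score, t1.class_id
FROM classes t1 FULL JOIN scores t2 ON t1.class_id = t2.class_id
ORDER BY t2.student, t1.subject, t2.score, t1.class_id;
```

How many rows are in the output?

11

FULL OUTER JOIN keeps every row from both sides; unmatched rows get NULL for the other side's columns.
Matching on t1.class_id = t2.class_id. A NULL in a compared column never satisfies the condition.
Matched pairs: 6; unmatched t1 rows kept: 2; unmatched t2 rows kept: 3.
Total: 6 matched + 5 padded = 11 rows.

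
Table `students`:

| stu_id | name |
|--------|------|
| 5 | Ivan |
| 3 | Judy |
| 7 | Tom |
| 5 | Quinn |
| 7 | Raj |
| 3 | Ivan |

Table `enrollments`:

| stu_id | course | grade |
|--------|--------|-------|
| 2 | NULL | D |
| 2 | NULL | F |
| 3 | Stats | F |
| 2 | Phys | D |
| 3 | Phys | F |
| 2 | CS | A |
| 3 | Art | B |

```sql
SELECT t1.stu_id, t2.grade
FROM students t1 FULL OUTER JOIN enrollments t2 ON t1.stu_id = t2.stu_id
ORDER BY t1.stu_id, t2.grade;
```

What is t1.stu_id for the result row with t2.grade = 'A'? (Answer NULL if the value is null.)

NULL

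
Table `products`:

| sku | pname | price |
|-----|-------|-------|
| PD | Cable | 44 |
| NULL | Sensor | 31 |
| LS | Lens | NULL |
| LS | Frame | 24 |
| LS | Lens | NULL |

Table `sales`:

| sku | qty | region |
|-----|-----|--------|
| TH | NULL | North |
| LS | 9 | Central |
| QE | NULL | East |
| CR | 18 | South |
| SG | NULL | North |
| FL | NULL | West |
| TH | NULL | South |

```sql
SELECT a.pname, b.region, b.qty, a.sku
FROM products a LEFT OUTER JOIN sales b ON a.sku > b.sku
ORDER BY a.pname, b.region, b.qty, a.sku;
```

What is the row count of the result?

LEFT JOIN keeps every row from `products`; unmatched rows get NULL for `sales`'s columns.
Matching on a.sku > b.sku. A NULL in a compared column never satisfies the condition.
Matched pairs: 9; unmatched a rows kept: 1.
Total: 9 matched + 1 padded = 10 rows.

10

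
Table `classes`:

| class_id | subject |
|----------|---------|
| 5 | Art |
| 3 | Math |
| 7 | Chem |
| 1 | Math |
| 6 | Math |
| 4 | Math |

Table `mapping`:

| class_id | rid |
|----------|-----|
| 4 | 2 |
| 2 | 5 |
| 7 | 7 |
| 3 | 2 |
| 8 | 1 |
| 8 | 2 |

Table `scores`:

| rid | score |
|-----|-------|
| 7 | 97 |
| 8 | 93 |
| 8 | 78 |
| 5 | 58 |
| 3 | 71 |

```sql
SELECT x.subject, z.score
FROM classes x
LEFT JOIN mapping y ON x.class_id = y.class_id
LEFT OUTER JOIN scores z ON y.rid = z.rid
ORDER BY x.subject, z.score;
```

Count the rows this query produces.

6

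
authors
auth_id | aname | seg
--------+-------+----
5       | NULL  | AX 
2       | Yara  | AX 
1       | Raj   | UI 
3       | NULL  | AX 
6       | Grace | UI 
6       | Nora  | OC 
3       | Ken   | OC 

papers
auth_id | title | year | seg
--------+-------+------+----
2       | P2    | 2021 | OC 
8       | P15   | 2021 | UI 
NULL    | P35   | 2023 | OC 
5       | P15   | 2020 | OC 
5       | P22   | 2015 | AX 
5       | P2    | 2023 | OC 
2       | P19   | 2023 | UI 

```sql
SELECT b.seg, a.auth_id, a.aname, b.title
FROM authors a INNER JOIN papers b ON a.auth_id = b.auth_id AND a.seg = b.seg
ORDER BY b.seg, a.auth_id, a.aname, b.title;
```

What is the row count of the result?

1

INNER JOIN keeps only pairs where the ON condition holds.
Matching on a.auth_id = b.auth_id AND a.seg = b.seg. A NULL in a compared column never satisfies the condition.
- a row (auth_id=5, seg=AX): matches 1 b row(s) → 1 output row(s).
- a row (auth_id=2, seg=AX): no match → dropped.
- a row (auth_id=1, seg=UI): no match → dropped.
- a row (auth_id=3, seg=AX): no match → dropped.
- a row (auth_id=6, seg=UI): no match → dropped.
- a row (auth_id=6, seg=OC): no match → dropped.
- a row (auth_id=3, seg=OC): no match → dropped.
Total: 1 rows.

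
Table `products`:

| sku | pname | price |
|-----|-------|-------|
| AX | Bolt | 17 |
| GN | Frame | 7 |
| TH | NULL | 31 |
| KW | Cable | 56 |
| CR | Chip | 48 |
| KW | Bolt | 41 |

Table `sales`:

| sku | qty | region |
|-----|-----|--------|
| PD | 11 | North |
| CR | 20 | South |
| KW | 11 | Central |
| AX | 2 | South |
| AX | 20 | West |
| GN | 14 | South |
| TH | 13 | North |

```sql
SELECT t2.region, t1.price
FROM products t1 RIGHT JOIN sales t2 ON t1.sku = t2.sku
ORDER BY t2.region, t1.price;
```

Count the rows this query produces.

8

RIGHT JOIN keeps every row from `sales`; unmatched rows get NULL for `products`'s columns.
Matching on t1.sku = t2.sku.
- t1[0] sku=AX → 2 match(es) in t2 → 2 row(s).
- t1[1] sku=GN → 1 match(es) in t2 → 1 row(s).
- t1[2] sku=TH → 1 match(es) in t2 → 1 row(s).
- t1[3] sku=KW → 1 match(es) in t2 → 1 row(s).
- t1[4] sku=CR → 1 match(es) in t2 → 1 row(s).
- t1[5] sku=KW → 1 match(es) in t2 → 1 row(s).
- 1 row(s) from t2 found no t1 partner → padded with NULL.
Total: 7 matched + 1 padded = 8 rows.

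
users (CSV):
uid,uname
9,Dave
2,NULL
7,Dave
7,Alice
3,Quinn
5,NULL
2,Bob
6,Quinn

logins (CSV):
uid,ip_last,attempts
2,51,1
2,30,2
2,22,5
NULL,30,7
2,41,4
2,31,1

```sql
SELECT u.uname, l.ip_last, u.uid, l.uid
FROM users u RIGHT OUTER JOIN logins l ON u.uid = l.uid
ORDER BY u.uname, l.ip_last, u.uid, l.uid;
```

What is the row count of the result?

11

RIGHT JOIN keeps every row from `logins`; unmatched rows get NULL for `users`'s columns.
Matching on u.uid = l.uid. A NULL in a compared column never satisfies the condition.
- u (uid=9) has no partner in l.
- u (uid=2) pairs with 5 row(s) of l.
- u (uid=7) has no partner in l.
- u (uid=7) has no partner in l.
- u (uid=3) has no partner in l.
- u (uid=5) has no partner in l.
- u (uid=2) pairs with 5 row(s) of l.
- u (uid=6) has no partner in l.
- plus 1 unmatched l row(s), each kept with NULL u columns.
Total: 10 matched + 1 padded = 11 rows.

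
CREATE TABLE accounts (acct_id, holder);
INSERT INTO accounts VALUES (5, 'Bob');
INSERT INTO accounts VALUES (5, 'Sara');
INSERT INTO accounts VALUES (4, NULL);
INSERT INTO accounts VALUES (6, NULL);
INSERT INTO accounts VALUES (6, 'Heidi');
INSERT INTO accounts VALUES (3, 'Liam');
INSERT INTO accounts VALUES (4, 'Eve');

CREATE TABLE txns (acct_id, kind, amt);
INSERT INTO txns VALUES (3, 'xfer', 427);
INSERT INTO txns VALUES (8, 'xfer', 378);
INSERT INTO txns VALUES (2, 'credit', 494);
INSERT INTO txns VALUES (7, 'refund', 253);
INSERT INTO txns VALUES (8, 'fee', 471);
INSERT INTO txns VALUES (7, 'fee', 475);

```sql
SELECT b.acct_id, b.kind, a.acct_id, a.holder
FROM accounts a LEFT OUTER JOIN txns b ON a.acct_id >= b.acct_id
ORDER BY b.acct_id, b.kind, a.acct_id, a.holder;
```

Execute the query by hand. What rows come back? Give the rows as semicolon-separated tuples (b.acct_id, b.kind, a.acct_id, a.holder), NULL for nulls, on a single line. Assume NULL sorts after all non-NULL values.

LEFT JOIN keeps every row from `accounts`; unmatched rows get NULL for `txns`'s columns.
Matching on a.acct_id >= b.acct_id.
Matched pairs: 14; unmatched a rows kept: 0.

(2, credit, 3, Liam); (2, credit, 4, Eve); (2, credit, 4, NULL); (2, credit, 5, Bob); (2, credit, 5, Sara); (2, credit, 6, Heidi); (2, credit, 6, NULL); (3, xfer, 3, Liam); (3, xfer, 4, Eve); (3, xfer, 4, NULL); (3, xfer, 5, Bob); (3, xfer, 5, Sara); (3, xfer, 6, Heidi); (3, xfer, 6, NULL)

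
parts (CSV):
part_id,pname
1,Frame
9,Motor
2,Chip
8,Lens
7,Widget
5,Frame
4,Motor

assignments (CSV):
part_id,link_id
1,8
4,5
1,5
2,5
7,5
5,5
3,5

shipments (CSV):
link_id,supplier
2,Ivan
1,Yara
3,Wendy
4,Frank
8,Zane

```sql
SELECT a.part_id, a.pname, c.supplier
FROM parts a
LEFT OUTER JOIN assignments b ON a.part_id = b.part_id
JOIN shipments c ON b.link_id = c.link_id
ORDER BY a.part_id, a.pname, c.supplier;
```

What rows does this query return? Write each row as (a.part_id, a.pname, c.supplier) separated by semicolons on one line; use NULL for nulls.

(1, Frame, Zane)

Evaluate left to right. First `parts a LEFT JOIN assignments b` on part_id: 8 row(s).
Then INNER JOIN `shipments c` on link_id: keep only rows whose b.link_id appears in c.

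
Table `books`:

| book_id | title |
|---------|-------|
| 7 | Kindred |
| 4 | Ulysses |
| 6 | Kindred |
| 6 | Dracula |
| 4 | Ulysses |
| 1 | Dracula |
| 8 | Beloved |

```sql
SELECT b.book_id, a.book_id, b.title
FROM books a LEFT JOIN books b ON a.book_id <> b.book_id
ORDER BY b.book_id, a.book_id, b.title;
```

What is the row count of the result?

LEFT JOIN keeps every row from `books a`; unmatched rows get NULL for `books b`'s columns.
Matching on a.book_id <> b.book_id.
Matched pairs: 38; unmatched a rows kept: 0.
Total: 38 rows.

38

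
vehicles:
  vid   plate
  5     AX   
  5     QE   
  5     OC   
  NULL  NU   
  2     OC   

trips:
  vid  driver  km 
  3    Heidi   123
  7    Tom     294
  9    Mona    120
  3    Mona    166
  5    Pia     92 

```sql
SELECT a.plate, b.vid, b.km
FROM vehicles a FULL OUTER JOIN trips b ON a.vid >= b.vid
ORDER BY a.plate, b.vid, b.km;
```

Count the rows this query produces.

13

FULL OUTER JOIN keeps every row from both sides; unmatched rows get NULL for the other side's columns.
Matching on a.vid >= b.vid. A NULL in a compared column never satisfies the condition.
- a (vid=5) pairs with 3 row(s) of b.
- a (vid=5) pairs with 3 row(s) of b.
- a (vid=5) pairs with 3 row(s) of b.
- a (vid=NULL) has no partner → padded with NULL.
- a (vid=2) has no partner → padded with NULL.
- 2 b row(s) had no a match → kept, a columns NULL.
Total: 9 matched + 4 padded = 13 rows.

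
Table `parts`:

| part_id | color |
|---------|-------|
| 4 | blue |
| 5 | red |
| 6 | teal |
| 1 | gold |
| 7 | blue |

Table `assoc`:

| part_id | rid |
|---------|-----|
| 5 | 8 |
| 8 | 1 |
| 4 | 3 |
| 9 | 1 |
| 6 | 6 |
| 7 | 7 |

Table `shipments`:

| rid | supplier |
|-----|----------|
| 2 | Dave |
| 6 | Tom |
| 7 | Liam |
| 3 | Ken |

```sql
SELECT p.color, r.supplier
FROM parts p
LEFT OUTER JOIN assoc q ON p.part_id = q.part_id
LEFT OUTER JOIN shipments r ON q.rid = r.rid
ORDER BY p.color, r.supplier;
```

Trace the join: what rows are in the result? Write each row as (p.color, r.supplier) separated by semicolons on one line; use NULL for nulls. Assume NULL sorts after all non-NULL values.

Step 1 — p LEFT JOIN q on part_id → 5 row(s).
Then LEFT JOIN `shipments r` on rid: each of those 5 rows is kept; rows whose q.rid has no match in r get NULL for r's columns.

(blue, Ken); (blue, Liam); (gold, NULL); (red, NULL); (teal, Tom)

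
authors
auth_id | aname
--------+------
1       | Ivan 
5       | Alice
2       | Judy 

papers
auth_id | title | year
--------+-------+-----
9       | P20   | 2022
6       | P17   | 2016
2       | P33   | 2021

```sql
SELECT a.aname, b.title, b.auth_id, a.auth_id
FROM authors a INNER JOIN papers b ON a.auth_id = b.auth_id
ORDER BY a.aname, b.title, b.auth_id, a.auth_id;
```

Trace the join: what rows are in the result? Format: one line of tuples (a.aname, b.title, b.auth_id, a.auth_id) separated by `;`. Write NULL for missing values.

(Judy, P33, 2, 2)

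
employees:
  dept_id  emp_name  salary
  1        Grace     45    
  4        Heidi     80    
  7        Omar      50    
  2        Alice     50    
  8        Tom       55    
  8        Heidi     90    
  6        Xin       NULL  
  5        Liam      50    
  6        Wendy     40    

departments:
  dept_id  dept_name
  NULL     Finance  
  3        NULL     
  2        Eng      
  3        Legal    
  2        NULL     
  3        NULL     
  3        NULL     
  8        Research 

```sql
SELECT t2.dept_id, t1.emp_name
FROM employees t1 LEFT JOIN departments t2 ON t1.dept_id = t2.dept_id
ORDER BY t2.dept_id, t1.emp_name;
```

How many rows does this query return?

10

LEFT JOIN keeps every row from `employees`; unmatched rows get NULL for `departments`'s columns.
Matching on t1.dept_id = t2.dept_id. A NULL in a compared column never satisfies the condition.
Matched pairs: 4; unmatched t1 rows kept: 6.
Total: 4 matched + 6 padded = 10 rows.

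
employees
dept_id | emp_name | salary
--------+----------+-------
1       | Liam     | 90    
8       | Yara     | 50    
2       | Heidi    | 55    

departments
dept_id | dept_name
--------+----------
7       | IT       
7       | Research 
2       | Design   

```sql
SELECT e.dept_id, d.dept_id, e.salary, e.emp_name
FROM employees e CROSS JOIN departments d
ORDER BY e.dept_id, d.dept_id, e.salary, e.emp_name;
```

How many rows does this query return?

9

CROSS JOIN pairs every row of `employees` with every row of `departments`: 3 × 3 = 9 rows.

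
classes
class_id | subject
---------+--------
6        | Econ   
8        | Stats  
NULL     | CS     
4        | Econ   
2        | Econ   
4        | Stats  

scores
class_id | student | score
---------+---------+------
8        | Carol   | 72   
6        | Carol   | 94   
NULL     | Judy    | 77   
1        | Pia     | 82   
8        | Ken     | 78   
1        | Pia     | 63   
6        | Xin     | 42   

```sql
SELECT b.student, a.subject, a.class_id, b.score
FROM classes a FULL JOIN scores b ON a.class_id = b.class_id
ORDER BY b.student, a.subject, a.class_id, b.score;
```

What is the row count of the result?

FULL OUTER JOIN keeps every row from both sides; unmatched rows get NULL for the other side's columns.
Matching on a.class_id = b.class_id. A NULL in a compared column never satisfies the condition.
- a row (class_id=6): matches 2 b row(s) → 2 output row(s).
- a row (class_id=8): matches 2 b row(s) → 2 output row(s).
- a row (class_id=NULL): no match → kept, b columns NULL.
- a row (class_id=4): no match → kept, b columns NULL.
- a row (class_id=2): no match → kept, b columns NULL.
- a row (class_id=4): no match → kept, b columns NULL.
- 3 row(s) from b found no a partner → padded with NULL.
Total: 4 matched + 7 padded = 11 rows.

11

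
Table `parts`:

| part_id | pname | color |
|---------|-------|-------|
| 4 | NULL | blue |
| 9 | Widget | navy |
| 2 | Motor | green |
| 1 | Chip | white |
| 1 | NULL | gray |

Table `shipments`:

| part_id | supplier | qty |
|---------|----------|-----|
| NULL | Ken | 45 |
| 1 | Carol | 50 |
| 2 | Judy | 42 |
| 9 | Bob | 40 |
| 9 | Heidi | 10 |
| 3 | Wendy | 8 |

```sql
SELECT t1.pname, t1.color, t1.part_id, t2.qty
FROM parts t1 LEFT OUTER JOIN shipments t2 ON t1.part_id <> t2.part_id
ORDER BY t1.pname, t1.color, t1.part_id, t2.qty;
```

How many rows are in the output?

20

LEFT JOIN keeps every row from `parts`; unmatched rows get NULL for `shipments`'s columns.
Matching on t1.part_id <> t2.part_id. A NULL in a compared column never satisfies the condition.
- part_id=4: 5 matching t2 row(s), so 5 row(s) emitted.
- part_id=9: 3 matching t2 row(s), so 3 row(s) emitted.
- part_id=2: 4 matching t2 row(s), so 4 row(s) emitted.
- part_id=1: 4 matching t2 row(s), so 4 row(s) emitted.
- part_id=1: 4 matching t2 row(s), so 4 row(s) emitted.
Total: 20 rows.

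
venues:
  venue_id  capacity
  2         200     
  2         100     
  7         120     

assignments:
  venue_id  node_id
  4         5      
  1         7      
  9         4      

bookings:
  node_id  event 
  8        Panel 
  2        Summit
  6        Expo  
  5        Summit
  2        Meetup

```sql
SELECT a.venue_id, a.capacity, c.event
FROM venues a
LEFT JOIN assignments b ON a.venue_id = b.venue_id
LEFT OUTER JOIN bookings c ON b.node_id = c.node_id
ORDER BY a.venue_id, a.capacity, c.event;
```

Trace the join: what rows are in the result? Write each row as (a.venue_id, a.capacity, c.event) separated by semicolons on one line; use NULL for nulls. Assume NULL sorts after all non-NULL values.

(2, 100, NULL); (2, 200, NULL); (7, 120, NULL)

Step 1 — a LEFT JOIN b on venue_id → 3 row(s).
Then LEFT JOIN `bookings c` on node_id: each of those 3 rows is kept; rows whose b.node_id has no match in c get NULL for c's columns.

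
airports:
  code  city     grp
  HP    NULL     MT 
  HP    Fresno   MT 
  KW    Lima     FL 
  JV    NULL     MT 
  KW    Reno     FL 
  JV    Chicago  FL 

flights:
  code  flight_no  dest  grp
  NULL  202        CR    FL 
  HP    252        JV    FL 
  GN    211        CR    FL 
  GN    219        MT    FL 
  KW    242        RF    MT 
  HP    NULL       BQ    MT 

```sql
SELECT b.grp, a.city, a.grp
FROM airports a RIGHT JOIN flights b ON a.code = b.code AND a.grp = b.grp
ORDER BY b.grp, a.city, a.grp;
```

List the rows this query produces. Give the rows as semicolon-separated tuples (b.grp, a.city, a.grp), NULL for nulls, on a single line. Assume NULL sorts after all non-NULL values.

(FL, NULL, NULL); (FL, NULL, NULL); (FL, NULL, NULL); (FL, NULL, NULL); (MT, Fresno, MT); (MT, NULL, MT); (MT, NULL, NULL)

RIGHT JOIN keeps every row from `flights`; unmatched rows get NULL for `airports`'s columns.
Matching on a.code = b.code AND a.grp = b.grp. A NULL in a compared column never satisfies the condition.
Matched pairs: 2; unmatched b rows kept: 5.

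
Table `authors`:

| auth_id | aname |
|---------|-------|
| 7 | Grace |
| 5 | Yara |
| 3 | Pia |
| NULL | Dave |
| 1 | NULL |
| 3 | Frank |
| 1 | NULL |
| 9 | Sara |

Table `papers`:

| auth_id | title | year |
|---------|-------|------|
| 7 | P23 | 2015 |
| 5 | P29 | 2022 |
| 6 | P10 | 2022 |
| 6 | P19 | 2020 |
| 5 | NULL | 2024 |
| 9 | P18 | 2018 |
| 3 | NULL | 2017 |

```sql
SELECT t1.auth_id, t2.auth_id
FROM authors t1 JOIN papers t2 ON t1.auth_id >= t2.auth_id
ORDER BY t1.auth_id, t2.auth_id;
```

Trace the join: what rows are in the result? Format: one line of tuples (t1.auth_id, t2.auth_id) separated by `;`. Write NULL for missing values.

(3, 3); (3, 3); (5, 3); (5, 5); (5, 5); (7, 3); (7, 5); (7, 5); (7, 6); (7, 6); (7, 7); (9, 3); (9, 5); (9, 5); (9, 6); (9, 6); (9, 7); (9, 9)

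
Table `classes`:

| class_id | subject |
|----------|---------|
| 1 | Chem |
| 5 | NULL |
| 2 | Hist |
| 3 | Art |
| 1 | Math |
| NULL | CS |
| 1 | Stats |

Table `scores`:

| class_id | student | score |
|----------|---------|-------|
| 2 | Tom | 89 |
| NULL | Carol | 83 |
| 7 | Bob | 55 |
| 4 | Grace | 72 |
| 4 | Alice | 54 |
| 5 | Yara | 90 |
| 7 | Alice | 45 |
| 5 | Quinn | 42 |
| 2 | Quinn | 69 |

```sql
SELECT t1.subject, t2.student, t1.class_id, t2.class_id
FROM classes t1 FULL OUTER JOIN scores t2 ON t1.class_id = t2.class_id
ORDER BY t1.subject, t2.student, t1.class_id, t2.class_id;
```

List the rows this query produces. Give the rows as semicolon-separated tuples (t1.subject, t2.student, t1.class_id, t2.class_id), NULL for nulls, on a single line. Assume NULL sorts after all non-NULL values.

FULL OUTER JOIN keeps every row from both sides; unmatched rows get NULL for the other side's columns.
Matching on t1.class_id = t2.class_id. A NULL in a compared column never satisfies the condition.
Matched pairs: 4; unmatched t1 rows kept: 5; unmatched t2 rows kept: 5.

(Art, NULL, 3, NULL); (CS, NULL, NULL, NULL); (Chem, NULL, 1, NULL); (Hist, Quinn, 2, 2); (Hist, Tom, 2, 2); (Math, NULL, 1, NULL); (Stats, NULL, 1, NULL); (NULL, Alice, NULL, 4); (NULL, Alice, NULL, 7); (NULL, Bob, NULL, 7); (NULL, Carol, NULL, NULL); (NULL, Grace, NULL, 4); (NULL, Quinn, 5, 5); (NULL, Yara, 5, 5)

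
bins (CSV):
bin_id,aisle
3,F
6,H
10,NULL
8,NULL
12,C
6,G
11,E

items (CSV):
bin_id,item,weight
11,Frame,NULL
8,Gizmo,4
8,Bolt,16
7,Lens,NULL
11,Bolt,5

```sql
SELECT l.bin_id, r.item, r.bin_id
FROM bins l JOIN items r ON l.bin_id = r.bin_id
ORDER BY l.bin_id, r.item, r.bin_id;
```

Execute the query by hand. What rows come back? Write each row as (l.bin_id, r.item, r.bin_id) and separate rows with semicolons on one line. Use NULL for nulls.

(8, Bolt, 8); (8, Gizmo, 8); (11, Bolt, 11); (11, Frame, 11)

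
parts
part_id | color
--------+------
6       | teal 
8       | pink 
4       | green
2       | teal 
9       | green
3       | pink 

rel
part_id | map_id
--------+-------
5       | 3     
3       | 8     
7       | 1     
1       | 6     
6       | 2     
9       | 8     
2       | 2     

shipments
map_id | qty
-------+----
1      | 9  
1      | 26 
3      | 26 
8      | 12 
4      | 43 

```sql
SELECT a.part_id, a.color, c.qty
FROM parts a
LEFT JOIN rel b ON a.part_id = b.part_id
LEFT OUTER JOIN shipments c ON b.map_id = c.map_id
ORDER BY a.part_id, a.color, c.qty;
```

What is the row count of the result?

6

Evaluate left to right. First `parts a LEFT JOIN rel b` on part_id: 6 row(s).
Then LEFT JOIN `shipments c` on map_id: each of those 6 rows is kept; rows whose b.map_id has no match in c get NULL for c's columns.
Result: 6 row(s).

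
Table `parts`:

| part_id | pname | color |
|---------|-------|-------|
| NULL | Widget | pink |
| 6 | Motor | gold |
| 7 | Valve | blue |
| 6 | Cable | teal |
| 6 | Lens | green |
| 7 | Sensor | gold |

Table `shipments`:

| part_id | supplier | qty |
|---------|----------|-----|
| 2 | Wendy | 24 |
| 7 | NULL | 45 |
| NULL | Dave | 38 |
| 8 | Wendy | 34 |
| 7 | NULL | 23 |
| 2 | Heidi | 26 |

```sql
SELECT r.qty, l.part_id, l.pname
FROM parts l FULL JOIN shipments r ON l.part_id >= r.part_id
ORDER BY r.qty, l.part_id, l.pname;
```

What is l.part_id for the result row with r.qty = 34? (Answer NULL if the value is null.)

NULL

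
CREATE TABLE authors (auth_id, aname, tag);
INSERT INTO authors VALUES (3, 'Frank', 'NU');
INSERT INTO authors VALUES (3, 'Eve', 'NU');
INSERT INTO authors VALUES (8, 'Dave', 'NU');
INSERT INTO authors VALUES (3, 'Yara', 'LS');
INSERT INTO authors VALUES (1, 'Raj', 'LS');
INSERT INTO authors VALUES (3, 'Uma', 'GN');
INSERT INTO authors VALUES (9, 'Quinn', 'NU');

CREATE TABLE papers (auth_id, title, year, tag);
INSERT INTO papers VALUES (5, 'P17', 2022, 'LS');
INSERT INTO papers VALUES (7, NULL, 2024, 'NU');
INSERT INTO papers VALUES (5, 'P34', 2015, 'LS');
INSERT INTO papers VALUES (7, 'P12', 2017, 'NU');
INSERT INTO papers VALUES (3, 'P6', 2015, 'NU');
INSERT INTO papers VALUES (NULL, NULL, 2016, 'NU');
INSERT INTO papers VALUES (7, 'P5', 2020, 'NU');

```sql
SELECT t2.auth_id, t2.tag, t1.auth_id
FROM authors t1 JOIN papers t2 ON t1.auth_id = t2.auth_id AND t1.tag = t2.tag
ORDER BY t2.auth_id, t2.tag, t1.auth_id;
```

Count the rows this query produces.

2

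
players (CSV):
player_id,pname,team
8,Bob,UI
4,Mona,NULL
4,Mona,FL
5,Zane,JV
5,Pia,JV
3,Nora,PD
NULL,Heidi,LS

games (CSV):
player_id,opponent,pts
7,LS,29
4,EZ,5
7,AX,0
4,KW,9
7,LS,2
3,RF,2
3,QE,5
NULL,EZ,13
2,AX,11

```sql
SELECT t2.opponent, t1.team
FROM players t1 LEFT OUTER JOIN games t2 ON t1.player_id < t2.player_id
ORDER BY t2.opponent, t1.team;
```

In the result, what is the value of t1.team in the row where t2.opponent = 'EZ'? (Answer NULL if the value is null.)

LEFT JOIN keeps every row from `players`; unmatched rows get NULL for `games`'s columns.
Matching on t1.player_id < t2.player_id. A NULL in a compared column never satisfies the condition.
Matched pairs: 17; unmatched t1 rows kept: 2.

PD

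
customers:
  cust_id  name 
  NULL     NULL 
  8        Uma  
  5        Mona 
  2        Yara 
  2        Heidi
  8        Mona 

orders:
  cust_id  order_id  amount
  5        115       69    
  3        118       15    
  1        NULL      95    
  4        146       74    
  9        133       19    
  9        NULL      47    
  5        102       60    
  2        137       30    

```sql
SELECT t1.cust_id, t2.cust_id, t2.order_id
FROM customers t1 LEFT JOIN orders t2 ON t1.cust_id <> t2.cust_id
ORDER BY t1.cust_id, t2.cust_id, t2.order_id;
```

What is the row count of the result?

37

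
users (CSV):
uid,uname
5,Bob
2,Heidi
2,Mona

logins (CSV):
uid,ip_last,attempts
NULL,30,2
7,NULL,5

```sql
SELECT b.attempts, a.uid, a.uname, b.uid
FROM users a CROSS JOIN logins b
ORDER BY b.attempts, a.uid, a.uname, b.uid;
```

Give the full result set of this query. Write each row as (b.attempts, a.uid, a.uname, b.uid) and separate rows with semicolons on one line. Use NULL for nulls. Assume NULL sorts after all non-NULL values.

CROSS JOIN pairs every row of `users` with every row of `logins`: 3 × 2 = 6 rows.

(2, 2, Heidi, NULL); (2, 2, Mona, NULL); (2, 5, Bob, NULL); (5, 2, Heidi, 7); (5, 2, Mona, 7); (5, 5, Bob, 7)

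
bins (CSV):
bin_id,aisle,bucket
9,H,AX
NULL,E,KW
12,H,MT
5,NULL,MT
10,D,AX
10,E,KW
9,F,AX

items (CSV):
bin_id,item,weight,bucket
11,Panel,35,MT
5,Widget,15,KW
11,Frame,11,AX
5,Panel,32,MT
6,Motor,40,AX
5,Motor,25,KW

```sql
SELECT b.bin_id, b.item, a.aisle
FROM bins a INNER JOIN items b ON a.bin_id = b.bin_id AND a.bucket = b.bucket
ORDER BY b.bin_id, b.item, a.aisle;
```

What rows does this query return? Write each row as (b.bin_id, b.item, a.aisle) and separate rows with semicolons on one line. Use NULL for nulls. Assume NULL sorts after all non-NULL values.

(5, Panel, NULL)

INNER JOIN keeps only pairs where the ON condition holds.
Matching on a.bin_id = b.bin_id AND a.bucket = b.bucket. A NULL in a compared column never satisfies the condition.
Matched pairs: 1.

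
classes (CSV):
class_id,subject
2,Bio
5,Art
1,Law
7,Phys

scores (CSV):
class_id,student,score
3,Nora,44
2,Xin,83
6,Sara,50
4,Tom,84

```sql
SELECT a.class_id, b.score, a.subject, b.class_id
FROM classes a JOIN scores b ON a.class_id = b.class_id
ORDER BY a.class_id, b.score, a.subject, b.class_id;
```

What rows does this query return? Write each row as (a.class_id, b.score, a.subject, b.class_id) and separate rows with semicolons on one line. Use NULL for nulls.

INNER JOIN keeps only pairs where the ON condition holds.
Matching on a.class_id = b.class_id.
Matched pairs: 1.

(2, 83, Bio, 2)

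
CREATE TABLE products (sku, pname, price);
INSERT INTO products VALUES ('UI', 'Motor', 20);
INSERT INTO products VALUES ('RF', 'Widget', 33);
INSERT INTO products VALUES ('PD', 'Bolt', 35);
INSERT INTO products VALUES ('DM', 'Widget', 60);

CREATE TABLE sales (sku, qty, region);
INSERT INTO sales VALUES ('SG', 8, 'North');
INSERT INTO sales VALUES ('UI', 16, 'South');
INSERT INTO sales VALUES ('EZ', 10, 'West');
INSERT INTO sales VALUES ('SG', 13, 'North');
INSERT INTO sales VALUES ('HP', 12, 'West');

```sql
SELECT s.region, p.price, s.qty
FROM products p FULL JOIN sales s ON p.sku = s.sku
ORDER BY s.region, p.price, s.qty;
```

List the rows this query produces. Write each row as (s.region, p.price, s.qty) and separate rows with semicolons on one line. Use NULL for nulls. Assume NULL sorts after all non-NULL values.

FULL OUTER JOIN keeps every row from both sides; unmatched rows get NULL for the other side's columns.
Matching on p.sku = s.sku.
Matched pairs: 1; unmatched p rows kept: 3; unmatched s rows kept: 4.

(North, NULL, 8); (North, NULL, 13); (South, 20, 16); (West, NULL, 10); (West, NULL, 12); (NULL, 33, NULL); (NULL, 35, NULL); (NULL, 60, NULL)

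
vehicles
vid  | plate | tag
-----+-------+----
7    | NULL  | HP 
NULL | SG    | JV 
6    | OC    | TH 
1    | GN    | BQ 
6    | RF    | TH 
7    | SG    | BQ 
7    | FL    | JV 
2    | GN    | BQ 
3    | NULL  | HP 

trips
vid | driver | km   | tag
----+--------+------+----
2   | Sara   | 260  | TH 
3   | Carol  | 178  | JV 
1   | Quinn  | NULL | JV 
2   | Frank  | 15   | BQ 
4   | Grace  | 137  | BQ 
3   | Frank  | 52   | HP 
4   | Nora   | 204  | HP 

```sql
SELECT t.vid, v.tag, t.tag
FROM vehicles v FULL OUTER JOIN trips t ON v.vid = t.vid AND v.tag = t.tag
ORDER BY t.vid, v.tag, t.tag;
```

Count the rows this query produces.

14

FULL OUTER JOIN keeps every row from both sides; unmatched rows get NULL for the other side's columns.
Matching on v.vid = t.vid AND v.tag = t.tag. A NULL in a compared column never satisfies the condition.
- v row (vid=7, tag=HP): no match → kept, t columns NULL.
- v row (vid=NULL, tag=JV): no match → kept, t columns NULL.
- v row (vid=6, tag=TH): no match → kept, t columns NULL.
- v row (vid=1, tag=BQ): no match → kept, t columns NULL.
- v row (vid=6, tag=TH): no match → kept, t columns NULL.
- v row (vid=7, tag=BQ): no match → kept, t columns NULL.
- v row (vid=7, tag=JV): no match → kept, t columns NULL.
- v row (vid=2, tag=BQ): matches 1 t row(s) → 1 output row(s).
- v row (vid=3, tag=HP): matches 1 t row(s) → 1 output row(s).
- 5 t row(s) had no v match → kept, v columns NULL.
Total: 2 matched + 12 padded = 14 rows.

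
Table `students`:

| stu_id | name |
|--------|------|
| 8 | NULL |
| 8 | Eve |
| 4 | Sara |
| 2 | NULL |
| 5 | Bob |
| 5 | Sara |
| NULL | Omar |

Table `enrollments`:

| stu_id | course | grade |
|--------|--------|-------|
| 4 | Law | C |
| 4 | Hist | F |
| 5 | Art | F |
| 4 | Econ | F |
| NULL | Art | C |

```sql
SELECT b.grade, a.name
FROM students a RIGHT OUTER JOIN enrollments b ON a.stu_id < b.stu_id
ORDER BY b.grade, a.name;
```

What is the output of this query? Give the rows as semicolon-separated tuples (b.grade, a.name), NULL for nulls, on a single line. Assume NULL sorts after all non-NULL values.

(C, NULL); (C, NULL); (F, Sara); (F, NULL); (F, NULL); (F, NULL)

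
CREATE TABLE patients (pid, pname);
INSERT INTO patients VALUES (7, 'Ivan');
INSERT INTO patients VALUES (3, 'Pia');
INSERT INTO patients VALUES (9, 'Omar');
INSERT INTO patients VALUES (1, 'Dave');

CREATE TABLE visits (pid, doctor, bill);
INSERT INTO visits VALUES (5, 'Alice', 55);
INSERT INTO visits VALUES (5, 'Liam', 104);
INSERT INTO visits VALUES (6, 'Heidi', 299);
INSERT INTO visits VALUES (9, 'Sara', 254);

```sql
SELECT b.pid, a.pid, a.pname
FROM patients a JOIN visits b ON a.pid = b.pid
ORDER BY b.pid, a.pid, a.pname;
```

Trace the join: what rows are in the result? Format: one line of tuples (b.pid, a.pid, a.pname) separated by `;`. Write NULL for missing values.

INNER JOIN keeps only pairs where the ON condition holds.
Matching on a.pid = b.pid.
- a row (pid=7): no match → dropped.
- a row (pid=3): no match → dropped.
- a row (pid=9): matches 1 b row(s) → 1 output row(s).
- a row (pid=1): no match → dropped.
After projecting and ordering:
b.pid | a.pid | a.pname
9 | 9 | Omar

(9, 9, Omar)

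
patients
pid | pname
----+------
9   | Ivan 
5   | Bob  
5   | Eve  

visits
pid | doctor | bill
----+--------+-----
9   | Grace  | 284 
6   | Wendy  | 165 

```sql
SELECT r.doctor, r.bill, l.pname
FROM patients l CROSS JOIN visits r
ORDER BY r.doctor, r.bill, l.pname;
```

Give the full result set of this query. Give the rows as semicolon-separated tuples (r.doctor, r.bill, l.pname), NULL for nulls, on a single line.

(Grace, 284, Bob); (Grace, 284, Eve); (Grace, 284, Ivan); (Wendy, 165, Bob); (Wendy, 165, Eve); (Wendy, 165, Ivan)

CROSS JOIN pairs every row of `patients` with every row of `visits`: 3 × 2 = 6 rows.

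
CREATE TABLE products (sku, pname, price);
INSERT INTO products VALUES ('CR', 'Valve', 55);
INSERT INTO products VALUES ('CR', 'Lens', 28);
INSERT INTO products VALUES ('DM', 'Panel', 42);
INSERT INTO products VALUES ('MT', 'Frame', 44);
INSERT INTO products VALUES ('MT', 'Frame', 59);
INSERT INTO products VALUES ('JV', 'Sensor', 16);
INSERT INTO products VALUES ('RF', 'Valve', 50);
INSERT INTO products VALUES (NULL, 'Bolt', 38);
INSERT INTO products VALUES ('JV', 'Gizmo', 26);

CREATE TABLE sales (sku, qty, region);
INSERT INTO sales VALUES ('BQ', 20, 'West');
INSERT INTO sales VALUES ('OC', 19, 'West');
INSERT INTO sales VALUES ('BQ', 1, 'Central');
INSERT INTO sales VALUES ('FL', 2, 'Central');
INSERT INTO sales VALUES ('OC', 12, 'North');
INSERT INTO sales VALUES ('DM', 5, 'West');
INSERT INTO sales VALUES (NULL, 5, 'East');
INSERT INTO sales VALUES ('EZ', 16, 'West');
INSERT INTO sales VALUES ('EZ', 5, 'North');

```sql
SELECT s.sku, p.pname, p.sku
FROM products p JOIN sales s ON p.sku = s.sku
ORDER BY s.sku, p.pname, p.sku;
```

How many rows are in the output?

1

INNER JOIN keeps only pairs where the ON condition holds.
Matching on p.sku = s.sku. A NULL in a compared column never satisfies the condition.
Matched pairs: 1.
Total: 1 rows.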